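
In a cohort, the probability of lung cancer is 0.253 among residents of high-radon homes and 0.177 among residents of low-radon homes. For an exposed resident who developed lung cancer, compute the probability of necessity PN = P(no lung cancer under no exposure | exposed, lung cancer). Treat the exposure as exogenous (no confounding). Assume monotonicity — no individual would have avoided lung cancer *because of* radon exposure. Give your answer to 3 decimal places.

Let p₁ = 0.253, p₀ = 0.177.
Under exogeneity and monotonicity, PN = (p₁ − p₀) / p₁.
PN = (0.253 − 0.177) / 0.253 = 0.076 / 0.253 ≈ 0.3004

PN ≈ 0.300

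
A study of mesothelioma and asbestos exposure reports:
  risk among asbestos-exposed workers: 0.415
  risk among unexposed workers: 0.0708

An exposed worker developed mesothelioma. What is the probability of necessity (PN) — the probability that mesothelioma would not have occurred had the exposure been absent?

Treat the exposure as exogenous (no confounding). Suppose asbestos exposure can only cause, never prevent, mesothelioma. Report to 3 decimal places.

PN ≈ 0.829

Let p₁ = 0.415, p₀ = 0.0708.
Under exogeneity and monotonicity, PN = (p₁ − p₀) / p₁.
PN = (0.415 − 0.0708) / 0.415 = 0.3442 / 0.415 ≈ 0.8294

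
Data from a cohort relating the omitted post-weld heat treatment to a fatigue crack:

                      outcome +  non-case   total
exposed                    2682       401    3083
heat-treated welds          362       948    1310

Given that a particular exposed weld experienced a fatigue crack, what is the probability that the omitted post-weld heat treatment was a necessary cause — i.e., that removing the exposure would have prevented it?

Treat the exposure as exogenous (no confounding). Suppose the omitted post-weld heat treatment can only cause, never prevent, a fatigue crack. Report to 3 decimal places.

PN ≈ 0.682

p₁ = P(outcome | exposed) = 2682/3083 = 0.86993
p₀ = P(outcome | unexposed) = 362/1310 = 0.27634
Under exogeneity and monotonicity, PN = (p₁ − p₀) / p₁.
PN = (0.86993 − 0.27634) / 0.86993 = 0.5936 / 0.86993 ≈ 0.6823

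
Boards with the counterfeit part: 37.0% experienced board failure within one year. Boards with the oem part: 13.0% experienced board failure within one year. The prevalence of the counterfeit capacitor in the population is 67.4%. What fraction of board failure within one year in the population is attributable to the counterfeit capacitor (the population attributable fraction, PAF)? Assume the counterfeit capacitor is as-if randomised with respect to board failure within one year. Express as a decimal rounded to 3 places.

PAF ≈ 0.554

p₁ = 0.37, p₀ = 0.13.
Overall risk P(Y=1) = π·p₁ + (1−π)·p₀ = 0.674×0.37 + 0.326×0.13 = 0.29176.
Under exogeneity, PAF = [P(Y=1) − p₀] / P(Y=1).
PAF = (0.29176 − 0.13) / 0.29176 ≈ 0.5544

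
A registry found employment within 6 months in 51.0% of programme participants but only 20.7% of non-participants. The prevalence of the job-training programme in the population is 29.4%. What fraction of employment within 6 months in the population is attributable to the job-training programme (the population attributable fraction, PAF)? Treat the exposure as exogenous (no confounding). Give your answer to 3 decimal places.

p₁ = 0.51, p₀ = 0.207.
Overall risk P(Y=1) = π·p₁ + (1−π)·p₀ = 0.294×0.51 + 0.706×0.207 = 0.29608.
Under exogeneity, PAF = [P(Y=1) − p₀] / P(Y=1).
PAF = (0.29608 − 0.207) / 0.29608 ≈ 0.3009

PAF ≈ 0.301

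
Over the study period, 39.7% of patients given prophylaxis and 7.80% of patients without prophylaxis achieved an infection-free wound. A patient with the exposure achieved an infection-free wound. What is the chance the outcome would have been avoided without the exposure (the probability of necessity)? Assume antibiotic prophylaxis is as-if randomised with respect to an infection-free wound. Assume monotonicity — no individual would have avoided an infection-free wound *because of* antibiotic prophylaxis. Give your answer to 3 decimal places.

p₁ = 0.397, p₀ = 0.078.
Under exogeneity and monotonicity, PN = (p₁ − p₀) / p₁.
PN = (0.397 − 0.078) / 0.397 = 0.319 / 0.397 ≈ 0.8035

PN ≈ 0.804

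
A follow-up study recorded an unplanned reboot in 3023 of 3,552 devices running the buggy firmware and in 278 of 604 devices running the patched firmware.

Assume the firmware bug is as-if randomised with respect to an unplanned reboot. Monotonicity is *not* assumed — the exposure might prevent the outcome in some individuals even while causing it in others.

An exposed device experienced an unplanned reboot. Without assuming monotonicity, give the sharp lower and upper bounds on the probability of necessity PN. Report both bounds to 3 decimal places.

p₁ = P(outcome | exposed) = 3023/3552 = 0.85107
p₀ = P(outcome | unexposed) = 278/604 = 0.46026
Under exogeneity alone the bounds on PN are max{0,(p₁−p₀)/p₁} ≤ PN ≤ min{1,(1−p₀)/p₁}.
  lower = (p₁ − p₀)/p₁ = 0.3908 / 0.85107 ≈ 0.4592
  upper = min{1, (1 − p₀)/p₁} = 0.53974 / 0.85107 ≈ 0.6342

0.459 ≤ PN ≤ 0.634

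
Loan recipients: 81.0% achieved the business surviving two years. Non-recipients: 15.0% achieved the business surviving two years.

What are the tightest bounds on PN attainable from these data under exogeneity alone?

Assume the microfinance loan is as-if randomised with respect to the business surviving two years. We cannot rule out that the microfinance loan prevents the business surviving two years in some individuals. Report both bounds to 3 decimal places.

p₁ = 0.81, p₀ = 0.15.
Under exogeneity alone the bounds on PN are max{0,(p₁−p₀)/p₁} ≤ PN ≤ min{1,(1−p₀)/p₁}.
  lower = (p₁ − p₀)/p₁ = 0.66 / 0.81 ≈ 0.8148
  upper = min{1, (1 − p₀)/p₁} = 0.85 / 0.81 ≈ 1.0494 → capped at 1

0.815 ≤ PN ≤ 1.000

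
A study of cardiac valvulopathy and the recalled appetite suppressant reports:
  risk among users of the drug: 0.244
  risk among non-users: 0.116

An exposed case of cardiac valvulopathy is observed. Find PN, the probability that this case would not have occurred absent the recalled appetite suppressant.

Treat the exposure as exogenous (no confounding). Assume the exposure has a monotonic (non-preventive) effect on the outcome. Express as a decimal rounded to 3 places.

PN ≈ 0.525

Let p₁ = 0.244, p₀ = 0.116.
Under exogeneity and monotonicity, PN = (p₁ − p₀) / p₁.
PN = (0.244 − 0.116) / 0.244 = 0.128 / 0.244 ≈ 0.5246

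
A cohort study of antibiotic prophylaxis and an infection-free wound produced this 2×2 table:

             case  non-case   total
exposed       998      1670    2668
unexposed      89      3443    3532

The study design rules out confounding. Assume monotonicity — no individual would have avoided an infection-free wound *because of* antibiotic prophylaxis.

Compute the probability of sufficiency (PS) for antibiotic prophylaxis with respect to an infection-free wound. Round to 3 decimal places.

p₁ = P(outcome | exposed) = 998/2668 = 0.37406
p₀ = P(outcome | unexposed) = 89/3532 = 0.025198
Under exogeneity and monotonicity, PS = (p₁ − p₀)/(1 − p₀).
PS = (0.37406 − 0.025198) / 0.9748 ≈ 0.3579

PS ≈ 0.358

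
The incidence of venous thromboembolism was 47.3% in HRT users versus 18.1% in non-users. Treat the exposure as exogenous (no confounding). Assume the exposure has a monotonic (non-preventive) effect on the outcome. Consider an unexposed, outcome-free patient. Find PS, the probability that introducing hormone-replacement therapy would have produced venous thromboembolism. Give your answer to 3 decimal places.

p₁ = 0.473, p₀ = 0.181.
Under exogeneity and monotonicity, PS = (p₁ − p₀) / (1 − p₀).
PS = (0.473 − 0.181) / (1 − 0.181) = 0.292 / 0.819 ≈ 0.3565

PS ≈ 0.357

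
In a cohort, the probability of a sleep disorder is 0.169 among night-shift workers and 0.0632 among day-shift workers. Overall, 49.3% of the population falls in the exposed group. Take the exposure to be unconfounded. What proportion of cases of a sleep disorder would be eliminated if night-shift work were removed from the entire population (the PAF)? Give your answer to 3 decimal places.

Let p₁ = 0.169, p₀ = 0.0632.
Overall risk P(Y=1) = π·p₁ + (1−π)·p₀ = 0.493×0.169 + 0.507×0.0632 = 0.11536.
Under exogeneity, PAF = [P(Y=1) − p₀] / P(Y=1).
PAF = (0.11536 − 0.0632) / 0.11536 ≈ 0.4521

PAF ≈ 0.452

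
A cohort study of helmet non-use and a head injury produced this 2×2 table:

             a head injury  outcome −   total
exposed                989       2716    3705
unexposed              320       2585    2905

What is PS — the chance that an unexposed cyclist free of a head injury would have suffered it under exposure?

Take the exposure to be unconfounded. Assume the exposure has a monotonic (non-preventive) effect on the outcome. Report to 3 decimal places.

PS ≈ 0.176

p₁ = P(outcome | exposed) = 989/3705 = 0.26694
p₀ = P(outcome | unexposed) = 320/2905 = 0.11015
Under exogeneity and monotonicity, PS = (p₁ − p₀) / (1 − p₀).
PS = (0.26694 − 0.11015) / (1 − 0.11015) = 0.15678 / 0.88985 ≈ 0.1762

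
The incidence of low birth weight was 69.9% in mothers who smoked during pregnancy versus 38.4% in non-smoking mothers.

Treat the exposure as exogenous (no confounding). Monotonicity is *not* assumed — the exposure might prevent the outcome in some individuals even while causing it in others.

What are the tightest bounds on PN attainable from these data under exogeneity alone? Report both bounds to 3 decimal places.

0.451 ≤ PN ≤ 0.881

p₁ = 0.699, p₀ = 0.384.
Under exogeneity alone the bounds on PN are max{0,(p₁−p₀)/p₁} ≤ PN ≤ min{1,(1−p₀)/p₁}.
  lower = (p₁ − p₀)/p₁ = 0.315 / 0.699 ≈ 0.4506
  upper = min{1, (1 − p₀)/p₁} = 0.616 / 0.699 ≈ 0.8813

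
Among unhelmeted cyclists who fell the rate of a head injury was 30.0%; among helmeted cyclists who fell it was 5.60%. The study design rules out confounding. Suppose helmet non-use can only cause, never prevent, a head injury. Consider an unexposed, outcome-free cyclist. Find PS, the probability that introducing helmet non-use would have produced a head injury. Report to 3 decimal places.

PS ≈ 0.258

p₁ = 0.3, p₀ = 0.056.
Under exogeneity and monotonicity, PS = (p₁ − p₀) / (1 − p₀).
PS = (0.3 − 0.056) / (1 − 0.056) = 0.244 / 0.944 ≈ 0.2585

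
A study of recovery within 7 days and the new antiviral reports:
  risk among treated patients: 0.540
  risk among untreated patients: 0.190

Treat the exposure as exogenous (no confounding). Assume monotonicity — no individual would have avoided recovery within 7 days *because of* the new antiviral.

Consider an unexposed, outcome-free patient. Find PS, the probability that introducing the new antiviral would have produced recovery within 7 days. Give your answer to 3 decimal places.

PS ≈ 0.432

Let p₁ = 0.54, p₀ = 0.19.
Under exogeneity and monotonicity, PS = (p₁ − p₀) / (1 − p₀).
PS = (0.54 − 0.19) / (1 − 0.19) = 0.35 / 0.81 ≈ 0.4321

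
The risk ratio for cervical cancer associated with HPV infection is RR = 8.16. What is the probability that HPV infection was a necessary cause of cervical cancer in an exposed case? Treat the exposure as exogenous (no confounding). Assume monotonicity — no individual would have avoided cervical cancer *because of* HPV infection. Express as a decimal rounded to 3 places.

PN ≈ 0.877

Under exogeneity and monotonicity, PN = (RR − 1) / RR = 1 − 1/RR.
PN = (8.16 − 1) / 8.16 = 7.16 / 8.16 ≈ 0.8775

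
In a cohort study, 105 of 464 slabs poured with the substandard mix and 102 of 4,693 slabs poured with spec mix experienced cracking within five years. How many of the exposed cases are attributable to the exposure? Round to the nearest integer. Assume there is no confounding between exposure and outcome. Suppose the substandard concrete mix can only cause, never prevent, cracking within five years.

p₁ = P(outcome | exposed) = 105/464 = 0.22629
p₀ = P(outcome | unexposed) = 102/4693 = 0.021734
PN = (p₁ − p₀)/p₁ = (0.22629 − 0.021734) / 0.22629 ≈ 0.90395.
Attributable cases ≈ PN × (exposed cases) = 0.90395 × 105 ≈ 94.92.

about 95 cases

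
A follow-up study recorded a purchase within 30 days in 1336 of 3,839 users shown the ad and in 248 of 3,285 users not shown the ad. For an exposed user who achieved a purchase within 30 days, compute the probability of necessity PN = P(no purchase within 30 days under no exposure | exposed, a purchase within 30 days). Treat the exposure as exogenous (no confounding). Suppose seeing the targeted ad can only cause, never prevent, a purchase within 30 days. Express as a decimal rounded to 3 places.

p₁ = P(outcome | exposed) = 1336/3839 = 0.34801
p₀ = P(outcome | unexposed) = 248/3285 = 0.075495
Under exogeneity and monotonicity, PN = (p₁ − p₀) / p₁.
PN = (0.34801 − 0.075495) / 0.34801 = 0.27251 / 0.34801 ≈ 0.7831

PN ≈ 0.783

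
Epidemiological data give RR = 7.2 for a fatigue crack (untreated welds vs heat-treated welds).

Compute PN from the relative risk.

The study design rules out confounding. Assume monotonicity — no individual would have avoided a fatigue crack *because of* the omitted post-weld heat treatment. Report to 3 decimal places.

PN ≈ 0.861

Under exogeneity and monotonicity, PN = (RR − 1) / RR = 1 − 1/RR.
PN = (7.2 − 1) / 7.2 = 6.2 / 7.2 ≈ 0.8611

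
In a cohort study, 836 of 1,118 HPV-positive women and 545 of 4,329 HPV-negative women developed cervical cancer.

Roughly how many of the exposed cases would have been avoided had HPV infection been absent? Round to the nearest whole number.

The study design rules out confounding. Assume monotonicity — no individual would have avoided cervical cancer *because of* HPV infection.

about 695 cases

p₁ = P(outcome | exposed) = 836/1118 = 0.74776
p₀ = P(outcome | unexposed) = 545/4329 = 0.1259
PN = (p₁ − p₀)/p₁ = (0.74776 − 0.1259) / 0.74776 ≈ 0.83164.
Attributable cases ≈ PN × (exposed cases) = 0.83164 × 836 ≈ 695.25.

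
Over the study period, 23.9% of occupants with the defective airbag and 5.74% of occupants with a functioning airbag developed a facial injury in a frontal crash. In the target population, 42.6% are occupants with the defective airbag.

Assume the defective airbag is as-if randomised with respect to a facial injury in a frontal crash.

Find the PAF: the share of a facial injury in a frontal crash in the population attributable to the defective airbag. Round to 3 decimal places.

p₁ = 0.239, p₀ = 0.0574.
Overall risk P(Y=1) = π·p₁ + (1−π)·p₀ = 0.426×0.239 + 0.574×0.0574 = 0.13476.
Under exogeneity, PAF = [P(Y=1) − p₀] / P(Y=1).
PAF = (0.13476 − 0.0574) / 0.13476 ≈ 0.5741

PAF ≈ 0.574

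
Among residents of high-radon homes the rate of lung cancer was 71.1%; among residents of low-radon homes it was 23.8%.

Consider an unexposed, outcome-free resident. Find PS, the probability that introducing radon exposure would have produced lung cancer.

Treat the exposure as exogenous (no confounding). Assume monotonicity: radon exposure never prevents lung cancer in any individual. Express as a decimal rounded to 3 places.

p₁ = 0.711, p₀ = 0.238.
Under exogeneity and monotonicity, PS = (p₁ − p₀) / (1 − p₀).
PS = (0.711 − 0.238) / (1 − 0.238) = 0.473 / 0.762 ≈ 0.6207

PS ≈ 0.621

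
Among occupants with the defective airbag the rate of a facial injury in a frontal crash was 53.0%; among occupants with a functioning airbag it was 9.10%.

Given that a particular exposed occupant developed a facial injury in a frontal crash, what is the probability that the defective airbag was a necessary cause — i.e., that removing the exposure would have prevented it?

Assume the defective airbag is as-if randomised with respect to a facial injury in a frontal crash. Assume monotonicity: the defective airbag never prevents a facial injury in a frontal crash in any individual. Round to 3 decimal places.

PN ≈ 0.828

p₁ = 0.53, p₀ = 0.091.
Under exogeneity and monotonicity, PN = (p₁ − p₀) / p₁.
PN = (0.53 − 0.091) / 0.53 = 0.439 / 0.53 ≈ 0.8283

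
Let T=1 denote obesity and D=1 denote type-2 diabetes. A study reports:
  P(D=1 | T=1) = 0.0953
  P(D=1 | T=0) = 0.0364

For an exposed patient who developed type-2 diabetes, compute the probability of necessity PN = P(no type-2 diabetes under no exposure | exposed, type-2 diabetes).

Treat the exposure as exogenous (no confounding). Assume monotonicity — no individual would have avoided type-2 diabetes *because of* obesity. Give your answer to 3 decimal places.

PN ≈ 0.618

Let p₁ = 0.0953, p₀ = 0.0364.
Under exogeneity and monotonicity, PN = (p₁ − p₀) / p₁.
PN = (0.0953 − 0.0364) / 0.0953 = 0.0589 / 0.0953 ≈ 0.6180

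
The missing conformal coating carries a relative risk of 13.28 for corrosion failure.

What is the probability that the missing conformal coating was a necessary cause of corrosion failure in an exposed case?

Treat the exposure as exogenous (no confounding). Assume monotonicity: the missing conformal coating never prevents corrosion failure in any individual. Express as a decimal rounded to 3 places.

PN ≈ 0.925

Under exogeneity and monotonicity, PN = (RR − 1) / RR = 1 − 1/RR.
PN = (13.28 − 1) / 13.28 = 12.28 / 13.28 ≈ 0.9247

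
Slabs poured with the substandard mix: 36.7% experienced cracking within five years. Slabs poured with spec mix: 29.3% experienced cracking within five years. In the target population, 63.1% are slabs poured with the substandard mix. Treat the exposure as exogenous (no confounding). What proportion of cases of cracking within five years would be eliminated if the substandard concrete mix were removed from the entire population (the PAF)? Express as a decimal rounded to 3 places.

p₁ = 0.367, p₀ = 0.293.
Overall risk P(Y=1) = π·p₁ + (1−π)·p₀ = 0.631×0.367 + 0.369×0.293 = 0.33969.
Under exogeneity, PAF = [P(Y=1) − p₀] / P(Y=1).
PAF = (0.33969 − 0.293) / 0.33969 ≈ 0.1375

PAF ≈ 0.137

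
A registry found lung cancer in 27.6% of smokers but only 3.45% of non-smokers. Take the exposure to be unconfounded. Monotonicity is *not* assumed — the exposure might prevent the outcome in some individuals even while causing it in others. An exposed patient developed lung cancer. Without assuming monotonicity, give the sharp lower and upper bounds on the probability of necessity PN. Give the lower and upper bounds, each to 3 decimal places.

p₁ = 0.276, p₀ = 0.0345.
Under exogeneity alone the bounds on PN are max{0,(p₁−p₀)/p₁} ≤ PN ≤ min{1,(1−p₀)/p₁}.
  lower = (p₁ − p₀)/p₁ = 0.2415 / 0.276 ≈ 0.8750
  upper = min{1, (1 − p₀)/p₁} = 0.9655 / 0.276 ≈ 3.4982 → capped at 1

0.875 ≤ PN ≤ 1.000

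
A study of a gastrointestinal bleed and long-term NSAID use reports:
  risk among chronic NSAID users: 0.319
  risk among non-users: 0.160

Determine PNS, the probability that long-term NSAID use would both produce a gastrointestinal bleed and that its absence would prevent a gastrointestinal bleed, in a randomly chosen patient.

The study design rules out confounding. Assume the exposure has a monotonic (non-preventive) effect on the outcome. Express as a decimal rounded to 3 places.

PNS ≈ 0.159

Let p₁ = 0.319, p₀ = 0.16.
Under exogeneity and monotonicity, PNS = p₁ − p₀.
PNS = 0.319 − 0.16 = 0.159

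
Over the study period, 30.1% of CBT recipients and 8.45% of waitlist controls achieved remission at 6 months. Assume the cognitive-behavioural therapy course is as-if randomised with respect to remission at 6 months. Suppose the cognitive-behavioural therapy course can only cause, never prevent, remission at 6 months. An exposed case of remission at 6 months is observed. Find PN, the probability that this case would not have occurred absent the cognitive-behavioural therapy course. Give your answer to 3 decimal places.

PN ≈ 0.719

p₁ = 0.301, p₀ = 0.0845.
Under exogeneity and monotonicity, PN = (p₁ − p₀) / p₁.
PN = (0.301 − 0.0845) / 0.301 = 0.2165 / 0.301 ≈ 0.7193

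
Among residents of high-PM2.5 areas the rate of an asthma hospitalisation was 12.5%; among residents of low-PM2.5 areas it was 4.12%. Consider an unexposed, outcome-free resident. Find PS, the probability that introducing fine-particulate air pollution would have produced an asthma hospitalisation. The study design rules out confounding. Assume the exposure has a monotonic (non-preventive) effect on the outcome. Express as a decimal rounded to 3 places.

PS ≈ 0.087

p₁ = 0.125, p₀ = 0.0412.
Under exogeneity and monotonicity, PS = (p₁ − p₀) / (1 − p₀).
PS = (0.125 − 0.0412) / (1 − 0.0412) = 0.0838 / 0.9588 ≈ 0.0874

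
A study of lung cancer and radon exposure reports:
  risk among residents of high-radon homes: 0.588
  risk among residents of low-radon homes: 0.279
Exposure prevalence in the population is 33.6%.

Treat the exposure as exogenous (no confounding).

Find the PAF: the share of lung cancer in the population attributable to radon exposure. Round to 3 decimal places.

Let p₁ = 0.588, p₀ = 0.279.
Overall risk P(Y=1) = π·p₁ + (1−π)·p₀ = 0.336×0.588 + 0.664×0.279 = 0.38282.
Under exogeneity, PAF = [P(Y=1) − p₀] / P(Y=1).
PAF = (0.38282 − 0.279) / 0.38282 ≈ 0.2712

PAF ≈ 0.271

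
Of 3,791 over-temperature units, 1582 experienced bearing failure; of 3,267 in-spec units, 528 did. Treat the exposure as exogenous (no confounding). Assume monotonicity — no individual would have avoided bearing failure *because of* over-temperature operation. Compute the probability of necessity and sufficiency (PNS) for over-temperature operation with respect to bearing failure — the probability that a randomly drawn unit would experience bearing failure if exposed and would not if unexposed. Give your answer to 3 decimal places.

PNS ≈ 0.256

p₁ = P(outcome | exposed) = 1582/3791 = 0.4173
p₀ = P(outcome | unexposed) = 528/3267 = 0.16162
Under exogeneity and monotonicity, PNS = p₁ − p₀.
PNS = 0.4173 − 0.16162 = 0.25569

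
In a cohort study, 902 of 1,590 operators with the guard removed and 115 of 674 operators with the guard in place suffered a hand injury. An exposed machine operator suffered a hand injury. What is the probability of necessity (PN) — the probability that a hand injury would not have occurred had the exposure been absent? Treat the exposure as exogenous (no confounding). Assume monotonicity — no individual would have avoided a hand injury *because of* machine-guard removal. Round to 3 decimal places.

p₁ = P(outcome | exposed) = 902/1590 = 0.5673
p₀ = P(outcome | unexposed) = 115/674 = 0.17062
Under exogeneity and monotonicity, PN = (p₁ − p₀) / p₁.
PN = (0.5673 − 0.17062) / 0.5673 = 0.39667 / 0.5673 ≈ 0.6992

PN ≈ 0.699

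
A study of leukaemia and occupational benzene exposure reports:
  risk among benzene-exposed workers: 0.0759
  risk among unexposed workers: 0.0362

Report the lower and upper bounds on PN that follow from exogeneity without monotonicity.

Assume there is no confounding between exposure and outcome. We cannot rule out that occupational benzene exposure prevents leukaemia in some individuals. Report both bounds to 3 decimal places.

0.523 ≤ PN ≤ 1.000

Let p₁ = 0.0759, p₀ = 0.0362.
Under exogeneity alone the bounds on PN are max{0,(p₁−p₀)/p₁} ≤ PN ≤ min{1,(1−p₀)/p₁}.
  lower = (p₁ − p₀)/p₁ = 0.0397 / 0.0759 ≈ 0.5231
  upper = min{1, (1 − p₀)/p₁} = 0.9638 / 0.0759 ≈ 12.6983 → capped at 1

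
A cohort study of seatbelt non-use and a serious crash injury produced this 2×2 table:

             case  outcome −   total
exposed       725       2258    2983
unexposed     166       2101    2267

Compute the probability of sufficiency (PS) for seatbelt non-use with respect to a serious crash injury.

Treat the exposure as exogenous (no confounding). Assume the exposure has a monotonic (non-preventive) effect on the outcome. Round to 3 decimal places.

PS ≈ 0.183

p₁ = P(outcome | exposed) = 725/2983 = 0.24304
p₀ = P(outcome | unexposed) = 166/2267 = 0.073225
Under exogeneity and monotonicity, PS = (p₁ − p₀) / (1 − p₀).
PS = (0.24304 − 0.073225) / (1 − 0.073225) = 0.16982 / 0.92678 ≈ 0.1832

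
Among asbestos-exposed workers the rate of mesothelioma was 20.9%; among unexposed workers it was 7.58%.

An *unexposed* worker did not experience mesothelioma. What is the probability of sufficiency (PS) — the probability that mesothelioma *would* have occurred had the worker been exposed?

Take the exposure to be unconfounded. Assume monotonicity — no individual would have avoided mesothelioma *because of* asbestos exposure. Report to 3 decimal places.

p₁ = 0.209, p₀ = 0.0758.
Under exogeneity and monotonicity, PS = (p₁ − p₀) / (1 − p₀).
PS = (0.209 − 0.0758) / (1 − 0.0758) = 0.1332 / 0.9242 ≈ 0.1441

PS ≈ 0.144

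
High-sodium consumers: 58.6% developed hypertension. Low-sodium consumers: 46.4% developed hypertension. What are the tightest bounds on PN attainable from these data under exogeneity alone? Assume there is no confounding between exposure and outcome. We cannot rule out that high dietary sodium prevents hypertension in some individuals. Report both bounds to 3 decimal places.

0.208 ≤ PN ≤ 0.915

p₁ = 0.586, p₀ = 0.464.
Under exogeneity alone the bounds on PN are max{0,(p₁−p₀)/p₁} ≤ PN ≤ min{1,(1−p₀)/p₁}.
  lower = (p₁ − p₀)/p₁ = 0.122 / 0.586 ≈ 0.2082
  upper = min{1, (1 − p₀)/p₁} = 0.536 / 0.586 ≈ 0.9147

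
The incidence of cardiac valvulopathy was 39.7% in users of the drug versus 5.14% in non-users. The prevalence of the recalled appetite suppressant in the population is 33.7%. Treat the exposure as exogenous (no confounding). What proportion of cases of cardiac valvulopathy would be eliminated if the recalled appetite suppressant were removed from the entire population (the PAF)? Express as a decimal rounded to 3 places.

PAF ≈ 0.694

p₁ = 0.397, p₀ = 0.0514.
Overall risk P(Y=1) = π·p₁ + (1−π)·p₀ = 0.337×0.397 + 0.663×0.0514 = 0.16787.
Under exogeneity, PAF = [P(Y=1) − p₀] / P(Y=1).
PAF = (0.16787 − 0.0514) / 0.16787 ≈ 0.6938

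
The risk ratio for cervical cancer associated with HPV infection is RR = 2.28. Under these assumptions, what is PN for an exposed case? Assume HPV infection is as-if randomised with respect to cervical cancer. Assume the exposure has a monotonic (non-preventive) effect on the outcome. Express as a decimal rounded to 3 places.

Under exogeneity and monotonicity, PN = (RR − 1) / RR = 1 − 1/RR.
PN = (2.28 − 1) / 2.28 = 1.28 / 2.28 ≈ 0.5614

PN ≈ 0.561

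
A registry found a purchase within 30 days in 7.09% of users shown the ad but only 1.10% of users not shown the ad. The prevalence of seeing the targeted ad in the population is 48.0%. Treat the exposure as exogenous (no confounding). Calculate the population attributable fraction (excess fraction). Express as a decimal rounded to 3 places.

PAF ≈ 0.723

p₁ = 0.0709, p₀ = 0.011.
Overall risk P(Y=1) = π·p₁ + (1−π)·p₀ = 0.48×0.0709 + 0.52×0.011 = 0.039752.
Under exogeneity, PAF = [P(Y=1) − p₀] / P(Y=1).
PAF = (0.039752 − 0.011) / 0.039752 ≈ 0.7233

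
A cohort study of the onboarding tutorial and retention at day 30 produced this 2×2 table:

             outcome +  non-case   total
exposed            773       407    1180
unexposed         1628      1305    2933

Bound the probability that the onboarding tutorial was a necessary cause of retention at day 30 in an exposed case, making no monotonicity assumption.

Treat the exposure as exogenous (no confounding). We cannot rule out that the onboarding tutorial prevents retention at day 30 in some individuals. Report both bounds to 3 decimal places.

p₁ = P(outcome | exposed) = 773/1180 = 0.65508
p₀ = P(outcome | unexposed) = 1628/2933 = 0.55506
Under exogeneity alone the bounds on PN are max{0,(p₁−p₀)/p₁} ≤ PN ≤ min{1,(1−p₀)/p₁}.
  lower = (p₁ − p₀)/p₁ = 0.10002 / 0.65508 ≈ 0.1527
  upper = min{1, (1 − p₀)/p₁} = 0.44494 / 0.65508 ≈ 0.6792

0.153 ≤ PN ≤ 0.679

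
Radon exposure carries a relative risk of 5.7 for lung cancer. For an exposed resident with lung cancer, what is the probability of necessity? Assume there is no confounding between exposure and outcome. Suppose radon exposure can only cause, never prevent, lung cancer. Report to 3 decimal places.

Under exogeneity and monotonicity, PN = (RR − 1) / RR = 1 − 1/RR.
PN = (5.7 − 1) / 5.7 = 4.7 / 5.7 ≈ 0.8246

PN ≈ 0.825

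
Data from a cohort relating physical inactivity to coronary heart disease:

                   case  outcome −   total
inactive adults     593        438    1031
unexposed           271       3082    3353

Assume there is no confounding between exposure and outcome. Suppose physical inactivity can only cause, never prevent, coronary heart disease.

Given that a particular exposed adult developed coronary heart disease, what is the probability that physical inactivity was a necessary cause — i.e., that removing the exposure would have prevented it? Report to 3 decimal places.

p₁ = P(outcome | exposed) = 593/1031 = 0.57517
p₀ = P(outcome | unexposed) = 271/3353 = 0.080823
Under exogeneity and monotonicity, PN = (p₁ − p₀)/p₁.
PN = (0.57517 − 0.080823) / 0.57517 ≈ 0.8595

PN ≈ 0.859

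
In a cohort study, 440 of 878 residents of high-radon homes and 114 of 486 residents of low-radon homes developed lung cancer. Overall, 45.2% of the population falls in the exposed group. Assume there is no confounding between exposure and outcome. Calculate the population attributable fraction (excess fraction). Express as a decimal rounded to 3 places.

PAF ≈ 0.339

p₁ = P(outcome | exposed) = 440/878 = 0.50114
p₀ = P(outcome | unexposed) = 114/486 = 0.23457
Overall risk P(Y=1) = π·p₁ + (1−π)·p₀ = 0.452×0.50114 + 0.548×0.23457 = 0.35506.
Under exogeneity, PAF = [P(Y=1) − p₀] / P(Y=1).
PAF = (0.35506 − 0.23457) / 0.35506 ≈ 0.3394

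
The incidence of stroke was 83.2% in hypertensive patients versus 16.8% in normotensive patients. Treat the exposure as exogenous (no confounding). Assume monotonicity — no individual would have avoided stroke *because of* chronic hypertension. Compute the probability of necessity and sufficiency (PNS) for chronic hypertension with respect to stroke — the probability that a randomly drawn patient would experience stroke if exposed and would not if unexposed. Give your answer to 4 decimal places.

PNS ≈ 0.6640

p₁ = 0.832, p₀ = 0.168.
Under exogeneity and monotonicity, PNS = p₁ − p₀.
PNS = 0.832 − 0.168 = 0.664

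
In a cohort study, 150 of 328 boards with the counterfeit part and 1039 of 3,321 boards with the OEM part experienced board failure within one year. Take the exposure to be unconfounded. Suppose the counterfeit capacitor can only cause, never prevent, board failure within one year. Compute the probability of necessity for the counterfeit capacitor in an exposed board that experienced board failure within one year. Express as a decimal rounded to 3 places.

p₁ = P(outcome | exposed) = 150/328 = 0.45732
p₀ = P(outcome | unexposed) = 1039/3321 = 0.31286
Under exogeneity and monotonicity, PN = (p₁ − p₀) / p₁.
PN = (0.45732 − 0.31286) / 0.45732 = 0.14446 / 0.45732 ≈ 0.3159

PN ≈ 0.316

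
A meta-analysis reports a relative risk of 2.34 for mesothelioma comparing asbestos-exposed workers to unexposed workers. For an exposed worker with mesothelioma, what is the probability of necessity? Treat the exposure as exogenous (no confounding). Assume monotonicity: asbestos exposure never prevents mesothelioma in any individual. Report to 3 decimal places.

PN ≈ 0.573

Under exogeneity and monotonicity, PN = (RR − 1) / RR = 1 − 1/RR.
PN = (2.34 − 1) / 2.34 = 1.34 / 2.34 ≈ 0.5726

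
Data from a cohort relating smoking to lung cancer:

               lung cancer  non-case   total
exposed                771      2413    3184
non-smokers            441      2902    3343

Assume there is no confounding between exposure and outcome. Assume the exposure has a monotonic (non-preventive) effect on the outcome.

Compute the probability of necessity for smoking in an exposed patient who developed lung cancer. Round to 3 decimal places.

PN ≈ 0.455

p₁ = P(outcome | exposed) = 771/3184 = 0.24215
p₀ = P(outcome | unexposed) = 441/3343 = 0.13192
Under exogeneity and monotonicity, PN = (p₁ − p₀)/p₁.
PN = (0.24215 − 0.13192) / 0.24215 ≈ 0.4552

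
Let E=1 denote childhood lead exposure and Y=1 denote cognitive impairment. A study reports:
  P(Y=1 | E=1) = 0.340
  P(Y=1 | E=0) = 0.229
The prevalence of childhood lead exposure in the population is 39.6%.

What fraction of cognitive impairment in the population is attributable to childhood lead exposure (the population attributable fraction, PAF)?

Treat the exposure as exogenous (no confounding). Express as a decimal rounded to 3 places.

Let p₁ = 0.34, p₀ = 0.229.
Overall risk P(Y=1) = π·p₁ + (1−π)·p₀ = 0.396×0.34 + 0.604×0.229 = 0.27296.
Under exogeneity, PAF = [P(Y=1) − p₀] / P(Y=1).
PAF = (0.27296 − 0.229) / 0.27296 ≈ 0.1610

PAF ≈ 0.161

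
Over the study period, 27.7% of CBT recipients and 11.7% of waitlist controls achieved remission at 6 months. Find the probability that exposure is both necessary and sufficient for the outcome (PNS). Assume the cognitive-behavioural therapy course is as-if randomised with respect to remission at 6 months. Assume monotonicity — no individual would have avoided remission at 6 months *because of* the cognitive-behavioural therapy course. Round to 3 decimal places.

PNS ≈ 0.160

p₁ = 0.277, p₀ = 0.117.
Under exogeneity and monotonicity, PNS = p₁ − p₀.
PNS = 0.277 − 0.117 = 0.16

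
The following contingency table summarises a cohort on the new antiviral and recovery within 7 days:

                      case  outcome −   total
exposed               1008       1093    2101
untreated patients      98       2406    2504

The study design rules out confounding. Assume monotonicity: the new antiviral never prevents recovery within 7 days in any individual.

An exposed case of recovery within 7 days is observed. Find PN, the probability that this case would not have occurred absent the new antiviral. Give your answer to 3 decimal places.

PN ≈ 0.918

p₁ = P(outcome | exposed) = 1008/2101 = 0.47977
p₀ = P(outcome | unexposed) = 98/2504 = 0.039137
Under exogeneity and monotonicity, PN = (p₁ − p₀)/p₁.
PN = (0.47977 − 0.039137) / 0.47977 ≈ 0.9184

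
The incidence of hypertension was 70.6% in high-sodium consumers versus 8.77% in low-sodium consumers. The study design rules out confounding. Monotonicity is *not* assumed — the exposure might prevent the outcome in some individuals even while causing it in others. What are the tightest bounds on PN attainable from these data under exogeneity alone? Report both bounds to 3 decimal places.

0.876 ≤ PN ≤ 1.000

p₁ = 0.706, p₀ = 0.0877.
Under exogeneity alone the bounds on PN are max{0,(p₁−p₀)/p₁} ≤ PN ≤ min{1,(1−p₀)/p₁}.
  lower = (p₁ − p₀)/p₁ = 0.6183 / 0.706 ≈ 0.8758
  upper = min{1, (1 − p₀)/p₁} = 0.9123 / 0.706 ≈ 1.2922 → capped at 1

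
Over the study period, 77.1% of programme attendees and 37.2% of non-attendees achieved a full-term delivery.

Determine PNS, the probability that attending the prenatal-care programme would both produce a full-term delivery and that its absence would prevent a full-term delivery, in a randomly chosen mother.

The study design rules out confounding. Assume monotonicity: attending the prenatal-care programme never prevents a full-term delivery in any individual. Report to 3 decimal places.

p₁ = 0.771, p₀ = 0.372.
Under exogeneity and monotonicity, PNS = p₁ − p₀.
PNS = 0.771 − 0.372 = 0.399

PNS ≈ 0.399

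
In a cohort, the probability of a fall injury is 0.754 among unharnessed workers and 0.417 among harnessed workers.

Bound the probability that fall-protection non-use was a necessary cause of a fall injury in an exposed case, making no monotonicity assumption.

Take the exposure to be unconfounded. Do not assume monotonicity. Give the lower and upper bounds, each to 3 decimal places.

Let p₁ = 0.754, p₀ = 0.417.
Under exogeneity alone the bounds on PN are max{0,(p₁−p₀)/p₁} ≤ PN ≤ min{1,(1−p₀)/p₁}.
  lower = (p₁ − p₀)/p₁ = 0.337 / 0.754 ≈ 0.4469
  upper = min{1, (1 − p₀)/p₁} = 0.583 / 0.754 ≈ 0.7732

0.447 ≤ PN ≤ 0.773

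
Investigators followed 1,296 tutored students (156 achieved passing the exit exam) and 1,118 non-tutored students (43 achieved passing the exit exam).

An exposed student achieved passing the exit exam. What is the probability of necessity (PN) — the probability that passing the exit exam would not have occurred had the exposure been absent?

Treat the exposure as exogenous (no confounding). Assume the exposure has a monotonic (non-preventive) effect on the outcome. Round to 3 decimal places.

PN ≈ 0.680

p₁ = P(outcome | exposed) = 156/1296 = 0.12037
p₀ = P(outcome | unexposed) = 43/1118 = 0.038462
Under exogeneity and monotonicity, PN = (p₁ − p₀) / p₁.
PN = (0.12037 − 0.038462) / 0.12037 = 0.081909 / 0.12037 ≈ 0.6805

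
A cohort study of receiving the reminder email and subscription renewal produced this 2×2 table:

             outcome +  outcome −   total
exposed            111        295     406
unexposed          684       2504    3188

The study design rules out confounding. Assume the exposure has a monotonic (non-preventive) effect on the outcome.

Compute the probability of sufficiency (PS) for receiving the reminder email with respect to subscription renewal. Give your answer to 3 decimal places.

p₁ = P(outcome | exposed) = 111/406 = 0.2734
p₀ = P(outcome | unexposed) = 684/3188 = 0.21455
Under exogeneity and monotonicity, PS = (p₁ − p₀)/(1 − p₀).
PS = (0.2734 − 0.21455) / 0.78545 ≈ 0.0749

PS ≈ 0.075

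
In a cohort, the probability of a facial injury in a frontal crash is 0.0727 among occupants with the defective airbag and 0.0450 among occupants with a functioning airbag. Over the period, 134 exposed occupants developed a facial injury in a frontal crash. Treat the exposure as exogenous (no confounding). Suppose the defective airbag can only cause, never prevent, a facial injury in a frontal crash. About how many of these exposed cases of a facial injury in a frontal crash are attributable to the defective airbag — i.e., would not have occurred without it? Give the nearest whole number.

about 51 cases

Let p₁ = 0.0727, p₀ = 0.045.
PN = (p₁ − p₀)/p₁ = (0.0727 − 0.045) / 0.0727 ≈ 0.38102.
Attributable cases ≈ PN × (exposed cases) = 0.38102 × 134 ≈ 51.06.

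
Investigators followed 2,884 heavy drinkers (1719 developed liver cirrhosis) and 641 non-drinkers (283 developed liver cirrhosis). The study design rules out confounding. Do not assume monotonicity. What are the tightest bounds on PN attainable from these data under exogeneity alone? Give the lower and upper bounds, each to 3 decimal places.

0.259 ≤ PN ≤ 0.937

p₁ = P(outcome | exposed) = 1719/2884 = 0.59605
p₀ = P(outcome | unexposed) = 283/641 = 0.4415
Under exogeneity alone the bounds on PN are max{0,(p₁−p₀)/p₁} ≤ PN ≤ min{1,(1−p₀)/p₁}.
  lower = (p₁ − p₀)/p₁ = 0.15455 / 0.59605 ≈ 0.2593
  upper = min{1, (1 − p₀)/p₁} = 0.5585 / 0.59605 ≈ 0.9370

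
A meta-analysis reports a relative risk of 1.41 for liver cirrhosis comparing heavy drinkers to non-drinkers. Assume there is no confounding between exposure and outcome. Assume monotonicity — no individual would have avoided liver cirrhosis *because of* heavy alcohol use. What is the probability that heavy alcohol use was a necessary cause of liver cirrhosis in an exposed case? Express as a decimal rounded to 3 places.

Under exogeneity and monotonicity, PN = (RR − 1) / RR = 1 − 1/RR.
PN = (1.41 − 1) / 1.41 = 0.41 / 1.41 ≈ 0.2908

PN ≈ 0.291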